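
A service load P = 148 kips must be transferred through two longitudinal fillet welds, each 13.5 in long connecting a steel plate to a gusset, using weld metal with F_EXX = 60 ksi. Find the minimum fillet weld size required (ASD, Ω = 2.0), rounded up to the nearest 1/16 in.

Total weld length L = 27 in.
Required throat t_e = P × Ω / (0.6 F_EXX × L) = 148 × 2.0 / (0.6 × 60 × 27) = 0.3045 in.
Required leg w = t_e / 0.707 = 0.4307 in → use 7/16 in.

w = 7/16 in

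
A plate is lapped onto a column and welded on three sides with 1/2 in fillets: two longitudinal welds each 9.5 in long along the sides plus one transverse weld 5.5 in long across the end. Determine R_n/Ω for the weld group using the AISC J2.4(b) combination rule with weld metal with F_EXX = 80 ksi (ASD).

R_n/Ω ≈ 208 kip

t_e = 0.707 × 0.5 = 0.3535 in.
R_nwl = 0.6 × 80 × 0.3535 × 19 = 322.4 kip (longitudinal, 2 welds).
R_nwt = 0.6 × 80 × 0.3535 × 5.5 = 93.32 kip (transverse, base value).
(i) R_nwl + R_nwt = 415.7 kip; (ii) 0.85 R_nwl + 1.5 R_nwt = 414 kip.
R_n = max = 415.7 kip [governs: (i)]; R_n/Ω = 207.9 kip.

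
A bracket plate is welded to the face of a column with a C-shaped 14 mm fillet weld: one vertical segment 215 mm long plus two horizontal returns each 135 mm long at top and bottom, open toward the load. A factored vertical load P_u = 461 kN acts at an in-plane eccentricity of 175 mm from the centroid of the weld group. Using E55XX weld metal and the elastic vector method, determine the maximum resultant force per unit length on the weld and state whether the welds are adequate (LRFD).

f_max ≈ 3110 N/mm; NOT adequate

E55XX → F_EXX = 550 MPa.
Total weld length L_w = 485 mm. Treat welds as unit-width lines.
Centroid: x̄ = 2×135×67.5 / 485 = 37.58 mm from the vertical weld.
Polar moment about centroid: J = I_x + I_y = [215³/12 + 2×135×107.5²] + [215×37.58² + 2(135³/12 + 135×29.92²)] = 4904000 mm³.
Direct shear f_v = P/L_w = 461×10³ / 485 = 950.5 N/mm (vertical).
Torsion M = P·e = 461×10³ × 175 = 80675000 N·mm.
Critical point at (x, y) = (97.42, 107.5) from centroid. f_tx = M·y/J = 1769 N/mm; f_ty = M·x/J = 1603 N/mm.
Resultant f_max = √[f_tx² + (f_v + f_ty)²] = √[1769² + (950.5 + 1603)²] = 3106 N/mm.
Capacity per unit length: φr_n = 0.75 × 0.6 × 550 × (0.707 × 14) = 2450 N/mm.
3106 > 2450 → NOT adequate.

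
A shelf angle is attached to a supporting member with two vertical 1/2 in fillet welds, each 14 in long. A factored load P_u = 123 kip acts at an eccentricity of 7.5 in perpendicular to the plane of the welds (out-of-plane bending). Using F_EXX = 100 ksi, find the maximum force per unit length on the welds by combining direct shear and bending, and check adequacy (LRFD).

f_max ≈ 14.8 kip/in; adequate

L_w = 2 × 14 = 28 in; section modulus (unit throat) S = 2 × L²/6 = 65.33 in².
Direct shear f_v = P/L_w = 123/28 = 4.393 kip/in.
Moment M = P × e = 123 × 7.5 = 922.5 kip·in; bending f_b = M/S = 14.12 kip/in.
f_max = √(f_v² + f_b²) = √(4.393² + 14.12²) = 14.79 kip/in.
φr_n = 0.75 × 0.6 × 100 × (0.707 × 0.5) = 15.91 kip/in → adequate.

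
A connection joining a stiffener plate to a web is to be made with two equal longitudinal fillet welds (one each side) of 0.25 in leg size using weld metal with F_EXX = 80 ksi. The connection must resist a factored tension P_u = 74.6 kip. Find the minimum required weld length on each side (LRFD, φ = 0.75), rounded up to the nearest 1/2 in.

Throat t_e = 0.707 × 0.25 = 0.1767 in.
φr_n = 0.75 × 0.6 × 80 × 0.1767 = 6.363 kip/in.
L_req = P_u / φr_n = 74.6 / 6.363 = 11.72 in total.
Per side: 11.72 / 2 = 5.862 in.
Round up → use L = 6 in on each side.

L = 6 in on each side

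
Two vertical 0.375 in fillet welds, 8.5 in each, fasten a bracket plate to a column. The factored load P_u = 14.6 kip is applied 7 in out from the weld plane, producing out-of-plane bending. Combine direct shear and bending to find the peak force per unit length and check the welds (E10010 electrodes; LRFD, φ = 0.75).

f_max ≈ 4.33 kip/in; adequate

E100XX → F_EXX = 100 ksi.
L_w = 2 × 8.5 = 17 in; section modulus (unit throat) S = 2 × L²/6 = 24.08 in².
Direct shear f_v = P/L_w = 14.6/17 = 0.8588 kip/in.
Moment M = P × e = 14.6 × 7 = 102.2 kip·in; bending f_b = M/S = 4.244 kip/in.
f_max = √(f_v² + f_b²) = √(0.8588² + 4.244²) = 4.33 kip/in.
φr_n = 0.75 × 0.6 × 100 × (0.707 × 0.375) = 11.93 kip/in → adequate.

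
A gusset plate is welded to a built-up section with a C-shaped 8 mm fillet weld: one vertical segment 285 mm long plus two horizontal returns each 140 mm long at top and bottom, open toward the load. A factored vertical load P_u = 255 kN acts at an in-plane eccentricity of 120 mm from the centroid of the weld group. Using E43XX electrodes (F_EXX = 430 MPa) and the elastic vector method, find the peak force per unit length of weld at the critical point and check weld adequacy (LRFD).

Total weld length L_w = 565 mm. Treat welds as unit-width lines.
Centroid: x̄ = 2×140×70 / 565 = 34.69 mm from the vertical weld.
Polar moment about centroid: J = I_x + I_y = [285³/12 + 2×140×142.5²] + [285×34.69² + 2(140³/12 + 140×35.31²)] = 8764000 mm³.
Direct shear f_v = P/L_w = 255×10³ / 565 = 451.3 N/mm (vertical).
Torsion M = P·e = 255×10³ × 120 = 30600000 N·mm.
Critical point at (x, y) = (105.3, 142.5) from centroid. f_tx = M·y/J = 497.5 N/mm; f_ty = M·x/J = 367.7 N/mm.
Resultant f_max = √[f_tx² + (f_v + f_ty)²] = √[497.5² + (451.3 + 367.7)²] = 958.3 N/mm.
Capacity per unit length: φr_n = 0.75 × 0.6 × 430 × (0.707 × 8) = 1094 N/mm.
958.3 ≤ 1094 → adequate.

f_max ≈ 958 N/mm; adequate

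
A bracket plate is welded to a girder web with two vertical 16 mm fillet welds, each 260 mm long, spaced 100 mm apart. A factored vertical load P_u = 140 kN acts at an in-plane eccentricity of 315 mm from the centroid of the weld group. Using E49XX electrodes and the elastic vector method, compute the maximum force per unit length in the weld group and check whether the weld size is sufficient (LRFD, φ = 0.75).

f_max ≈ 1570 N/mm; adequate

E49XX → F_EXX = 490 MPa.
Total weld length L_w = 520 mm. Treat welds as unit-width lines.
Polar moment about centroid: J = 2[d³/12 + d(b/2)²] = 2[260³/12 + 260×50²] = 4229000 mm³.
Direct shear f_v = P/L_w = 140×10³ / 520 = 269.2 N/mm (vertical).
Torsion M = P·e = 140×10³ × 315 = 44100000 N·mm.
Critical point at (x, y) = (50, 130) from centroid. f_tx = M·y/J = 1356 N/mm; f_ty = M·x/J = 521.4 N/mm.
Resultant f_max = √[f_tx² + (f_v + f_ty)²] = √[1356² + (269.2 + 521.4)²] = 1569 N/mm.
Capacity per unit length: φr_n = 0.75 × 0.6 × 490 × (0.707 × 16) = 2494 N/mm.
1569 ≤ 2494 → adequate.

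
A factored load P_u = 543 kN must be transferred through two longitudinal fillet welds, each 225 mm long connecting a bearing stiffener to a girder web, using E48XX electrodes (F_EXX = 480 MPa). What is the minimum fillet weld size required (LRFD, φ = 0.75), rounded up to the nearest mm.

Total weld length L = 450 mm.
Required throat t_e = P_u / (φ × 0.6 F_EXX × L) = 543 / (0.75 × 0.6 × 480 × 450 × 10⁻³) = 5.586 mm.
Required leg w = t_e / 0.707 = 7.902 mm → use 8 mm.

w = 8 mm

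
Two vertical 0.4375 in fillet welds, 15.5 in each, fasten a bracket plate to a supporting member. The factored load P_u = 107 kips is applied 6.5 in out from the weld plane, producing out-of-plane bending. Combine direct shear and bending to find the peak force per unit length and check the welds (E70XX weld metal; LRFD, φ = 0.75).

f_max ≈ 9.35 kip/in; adequate

E70XX → F_EXX = 70 ksi.
L_w = 2 × 15.5 = 31 in; section modulus (unit throat) S = 2 × L²/6 = 80.08 in².
Direct shear f_v = P/L_w = 107/31 = 3.452 kip/in.
Moment M = P × e = 107 × 6.5 = 695.5 kip·in; bending f_b = M/S = 8.685 kip/in.
f_max = √(f_v² + f_b²) = √(3.452² + 8.685²) = 9.345 kip/in.
φr_n = 0.75 × 0.6 × 70 × (0.707 × 0.4375) = 9.743 kip/in → adequate.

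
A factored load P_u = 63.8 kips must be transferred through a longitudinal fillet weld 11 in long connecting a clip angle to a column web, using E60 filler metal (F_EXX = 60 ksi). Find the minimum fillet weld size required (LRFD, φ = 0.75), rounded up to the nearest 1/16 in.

w = 5/16 in

Total weld length L = 11 in.
Required throat t_e = P_u / (φ × 0.6 F_EXX × L) = 63.8 / (0.75 × 0.6 × 60 × 11) = 0.2148 in.
Required leg w = t_e / 0.707 = 0.3038 in → use 5/16 in.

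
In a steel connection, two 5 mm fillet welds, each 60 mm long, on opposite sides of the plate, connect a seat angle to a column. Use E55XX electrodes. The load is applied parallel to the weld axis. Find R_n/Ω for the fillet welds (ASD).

R_n/Ω ≈ 70 kN

E55XX → F_EXX = 550 MPa.
Effective throat t_e = 0.707 × 5 = 3.535 mm.
Total length L = 120 mm; A_we = 3.535 × 120 = 424.2 mm².
F_nw = 0.6 F_EXX = 0.6 × 550 = 330 MPa.
R_n = 330 × 424.2 × 10⁻³ = 140 kN; R_n/Ω = 140/2.0 = 69.99 kN.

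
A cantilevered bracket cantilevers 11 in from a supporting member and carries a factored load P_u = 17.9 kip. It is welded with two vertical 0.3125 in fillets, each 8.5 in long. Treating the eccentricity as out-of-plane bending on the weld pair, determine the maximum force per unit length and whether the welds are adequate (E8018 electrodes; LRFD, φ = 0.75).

E80XX → F_EXX = 80 ksi.
L_w = 2 × 8.5 = 17 in; section modulus (unit throat) S = 2 × L²/6 = 24.08 in².
Direct shear f_v = P/L_w = 17.9/17 = 1.053 kip/in.
Moment M = P × e = 17.9 × 11 = 196.9 kip·in; bending f_b = M/S = 8.176 kip/in.
f_max = √(f_v² + f_b²) = √(1.053² + 8.176²) = 8.243 kip/in.
φr_n = 0.75 × 0.6 × 80 × (0.707 × 0.3125) = 7.954 kip/in → NOT adequate.

f_max ≈ 8.24 kip/in; NOT adequate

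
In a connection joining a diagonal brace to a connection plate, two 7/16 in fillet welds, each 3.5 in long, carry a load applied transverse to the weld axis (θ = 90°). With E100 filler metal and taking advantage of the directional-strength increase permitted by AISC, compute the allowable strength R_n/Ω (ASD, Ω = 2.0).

R_n/Ω ≈ 97.4 kips

E100XX → F_EXX = 100 ksi.
t_e = 0.707 × 0.4375 = 0.3093 in; A_we = 0.3093 × 7 = 2.165 in².
Directional factor: 1.0 + 0.5 sin^1.5(90°) = 1.5.
F_nw = 0.6 × 100 × 1.5 = 90 ksi.
R_n/Ω = (90 × 2.165) / 2.0 = 97.43 kips.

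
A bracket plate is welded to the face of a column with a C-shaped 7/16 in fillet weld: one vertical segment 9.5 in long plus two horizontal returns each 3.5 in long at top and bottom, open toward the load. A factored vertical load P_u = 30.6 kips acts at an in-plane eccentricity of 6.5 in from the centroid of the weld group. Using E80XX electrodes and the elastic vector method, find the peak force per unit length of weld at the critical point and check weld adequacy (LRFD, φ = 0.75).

E80XX → F_EXX = 80 ksi.
Total weld length L_w = 16.5 in. Treat welds as unit-width lines.
Centroid: x̄ = 2×3.5×1.75 / 16.5 = 0.7424 in from the vertical weld.
Polar moment about centroid: J = I_x + I_y = [9.5³/12 + 2×3.5×4.75²] + [9.5×0.7424² + 2(3.5³/12 + 3.5×1.008²)] = 248.9 in³.
Direct shear f_v = P/L_w = 30.6 / 16.5 = 1.855 kip/in (vertical).
Torsion M = P·e = 30.6 × 6.5 = 198.9 kip·in.
Critical point at (x, y) = (2.758, 4.75) from centroid. f_tx = M·y/J = 3.796 kip/in; f_ty = M·x/J = 2.204 kip/in.
Resultant f_max = √[f_tx² + (f_v + f_ty)²] = √[3.796² + (1.855 + 2.204)²] = 5.557 kip/in.
Capacity per unit length: φr_n = 0.75 × 0.6 × 80 × (0.707 × 0.4375) = 11.14 kip/in.
5.557 ≤ 11.14 → adequate.

f_max ≈ 5.56 kip/in; adequate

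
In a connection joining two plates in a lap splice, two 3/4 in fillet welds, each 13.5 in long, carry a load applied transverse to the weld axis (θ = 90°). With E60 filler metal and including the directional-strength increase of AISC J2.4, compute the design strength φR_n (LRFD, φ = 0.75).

φR_n ≈ 580 kips

E60XX → F_EXX = 60 ksi.
t_e = 0.707 × 0.75 = 0.5302 in; A_we = 0.5302 × 27 = 14.32 in².
Directional factor: 1.0 + 0.5 sin^1.5(90°) = 1.5.
F_nw = 0.6 × 60 × 1.5 = 54 ksi.
φR_n = 0.75 × 54 × 14.32 = 579.8 kips.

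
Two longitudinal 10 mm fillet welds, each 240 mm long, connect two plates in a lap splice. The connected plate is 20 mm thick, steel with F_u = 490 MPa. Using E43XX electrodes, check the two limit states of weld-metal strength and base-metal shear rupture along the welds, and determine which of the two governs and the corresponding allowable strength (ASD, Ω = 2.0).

R_n/Ω ≈ 438 kN (weld metal governs)

E43XX → F_EXX = 430 MPa.
t_e = 0.707 × 10 = 7.07 mm; L = 480 mm.
Weld metal: R_n/Ω = (1/2.0) × 0.6 × 430 × 7.07 × 480 × 10⁻³ = 437.8 kN.
Base metal (shear rupture): R_n/Ω = (1/2.0) × 0.6 × 490 × 20 × 480 × 10⁻³ = 1411 kN.
Governing: weld metal.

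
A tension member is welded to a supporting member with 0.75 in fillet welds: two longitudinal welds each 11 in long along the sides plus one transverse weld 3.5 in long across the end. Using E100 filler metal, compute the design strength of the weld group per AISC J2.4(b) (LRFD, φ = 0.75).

φR_n ≈ 608 kips

E100XX → F_EXX = 100 ksi.
t_e = 0.707 × 0.75 = 0.5302 in.
R_nwl = 0.6 × 100 × 0.5302 × 22 = 699.9 kips (longitudinal, 2 welds).
R_nwt = 0.6 × 100 × 0.5302 × 3.5 = 111.4 kips (transverse, base value).
(i) R_nwl + R_nwt = 811.3 kips; (ii) 0.85 R_nwl + 1.5 R_nwt = 762 kips.
R_n = max = 811.3 kips [governs: (i)]; φR_n = 608.5 kips.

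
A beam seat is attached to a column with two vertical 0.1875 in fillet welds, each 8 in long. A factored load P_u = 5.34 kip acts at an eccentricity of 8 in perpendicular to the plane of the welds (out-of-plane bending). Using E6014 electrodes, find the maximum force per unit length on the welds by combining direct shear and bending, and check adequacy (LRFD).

E60XX → F_EXX = 60 ksi.
L_w = 2 × 8 = 16 in; section modulus (unit throat) S = 2 × L²/6 = 21.33 in².
Direct shear f_v = P/L_w = 5.34/16 = 0.3337 kip/in.
Moment M = P × e = 5.34 × 8 = 42.72 kip·in; bending f_b = M/S = 2.002 kip/in.
f_max = √(f_v² + f_b²) = √(0.3337² + 2.002²) = 2.03 kip/in.
φr_n = 0.75 × 0.6 × 60 × (0.707 × 0.1875) = 3.579 kip/in → adequate.

f_max ≈ 2.03 kip/in; adequate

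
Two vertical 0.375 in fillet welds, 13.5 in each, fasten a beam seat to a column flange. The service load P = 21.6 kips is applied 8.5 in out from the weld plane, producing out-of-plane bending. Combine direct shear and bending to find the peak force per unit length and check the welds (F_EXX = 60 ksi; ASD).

L_w = 2 × 13.5 = 27 in; section modulus (unit throat) S = 2 × L²/6 = 60.75 in².
Direct shear f_v = P/L_w = 21.6/27 = 0.8 kip/in.
Moment M = P × e = 21.6 × 8.5 = 183.6 kip·in; bending f_b = M/S = 3.022 kip/in.
f_max = √(f_v² + f_b²) = √(0.8² + 3.022²) = 3.126 kip/in.
r_n/Ω = (1/2.0) × 0.6 × 60 × (0.707 × 0.375) = 4.772 kip/in → adequate.

f_max ≈ 3.13 kip/in; adequate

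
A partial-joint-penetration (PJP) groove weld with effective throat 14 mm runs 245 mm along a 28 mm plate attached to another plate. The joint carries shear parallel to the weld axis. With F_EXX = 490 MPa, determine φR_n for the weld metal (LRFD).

Effective throat (given) t_e = 14 mm.
A_we = 14 × 245 = 3430 mm².
F_nw = 0.6 F_EXX = 294 MPa.
φR_n = 0.75 × 294 × 3430 × 10⁻³ = 756.3 kN.

φR_n ≈ 756 kN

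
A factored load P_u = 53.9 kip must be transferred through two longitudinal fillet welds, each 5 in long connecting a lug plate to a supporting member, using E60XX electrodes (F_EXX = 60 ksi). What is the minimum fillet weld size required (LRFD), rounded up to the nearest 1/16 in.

Total weld length L = 10 in.
Required throat t_e = P_u / (φ × 0.6 F_EXX × L) = 53.9 / (0.75 × 0.6 × 60 × 10) = 0.1996 in.
Required leg w = t_e / 0.707 = 0.2824 in → use 5/16 in.

w = 5/16 in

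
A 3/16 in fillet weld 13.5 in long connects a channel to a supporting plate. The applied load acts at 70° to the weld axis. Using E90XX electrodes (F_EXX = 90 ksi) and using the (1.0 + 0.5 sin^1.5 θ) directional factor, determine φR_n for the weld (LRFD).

φR_n ≈ 105 kips

t_e = 0.707 × 0.1875 = 0.1326 in; A_we = 0.1326 × 13.5 = 1.79 in².
Directional factor: 1.0 + 0.5 sin^1.5(70°) = 1.455.
F_nw = 0.6 × 90 × 1.455 = 78.59 ksi.
φR_n = 0.75 × 78.59 × 1.79 = 105.5 kips.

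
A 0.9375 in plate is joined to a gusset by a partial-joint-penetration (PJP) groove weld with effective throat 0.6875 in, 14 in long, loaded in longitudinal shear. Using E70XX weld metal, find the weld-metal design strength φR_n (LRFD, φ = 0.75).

φR_n ≈ 303 kips

E70XX → F_EXX = 70 ksi.
Effective throat (given) t_e = 0.6875 in.
A_we = 0.6875 × 14 = 9.625 in².
F_nw = 0.6 F_EXX = 42 ksi.
φR_n = 0.75 × 42 × 9.625 = 303.2 kips.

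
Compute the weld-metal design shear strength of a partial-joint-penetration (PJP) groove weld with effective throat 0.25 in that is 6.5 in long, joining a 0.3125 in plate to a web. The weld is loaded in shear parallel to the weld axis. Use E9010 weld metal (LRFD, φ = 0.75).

E90XX → F_EXX = 90 ksi.
Effective throat (given) t_e = 0.25 in.
A_we = 0.25 × 6.5 = 1.625 in².
F_nw = 0.6 F_EXX = 54 ksi.
φR_n = 0.75 × 54 × 1.625 = 65.81 kip.

φR_n ≈ 65.8 kip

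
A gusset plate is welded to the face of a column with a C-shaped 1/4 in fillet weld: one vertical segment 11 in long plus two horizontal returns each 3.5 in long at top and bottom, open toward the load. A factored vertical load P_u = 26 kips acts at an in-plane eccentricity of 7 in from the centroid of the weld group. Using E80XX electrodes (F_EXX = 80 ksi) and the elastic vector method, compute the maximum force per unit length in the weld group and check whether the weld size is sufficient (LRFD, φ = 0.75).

Total weld length L_w = 18 in. Treat welds as unit-width lines.
Centroid: x̄ = 2×3.5×1.75 / 18 = 0.6806 in from the vertical weld.
Polar moment about centroid: J = I_x + I_y = [11³/12 + 2×3.5×5.5²] + [11×0.6806² + 2(3.5³/12 + 3.5×1.069²)] = 342.9 in³.
Direct shear f_v = P/L_w = 26 / 18 = 1.444 kip/in (vertical).
Torsion M = P·e = 26 × 7 = 182 kip·in.
Critical point at (x, y) = (2.819, 5.5) from centroid. f_tx = M·y/J = 2.919 kip/in; f_ty = M·x/J = 1.496 kip/in.
Resultant f_max = √[f_tx² + (f_v + f_ty)²] = √[2.919² + (1.444 + 1.496)²] = 4.144 kip/in.
Capacity per unit length: φr_n = 0.75 × 0.6 × 80 × (0.707 × 0.25) = 6.363 kip/in.
4.144 ≤ 6.363 → adequate.

f_max ≈ 4.14 kip/in; adequate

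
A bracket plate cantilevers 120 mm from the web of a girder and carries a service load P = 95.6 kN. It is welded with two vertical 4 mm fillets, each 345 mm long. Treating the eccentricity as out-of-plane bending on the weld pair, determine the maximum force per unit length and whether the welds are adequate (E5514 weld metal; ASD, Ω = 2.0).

E55XX → F_EXX = 550 MPa.
L_w = 2 × 345 = 690 mm; section modulus (unit throat) S = 2 × L²/6 = 39680 mm².
Direct shear f_v = P/L_w = 95.6×10³/690 = 138.6 N/mm.
Moment M = P × e = 95.6×10³ × 120 = 11472000 N·mm; bending f_b = M/S = 289.1 N/mm.
f_max = √(f_v² + f_b²) = √(138.6² + 289.1²) = 320.6 N/mm.
r_n/Ω = (1/2.0) × 0.6 × 550 × (0.707 × 4) = 466.6 N/mm → adequate.

f_max ≈ 321 N/mm; adequate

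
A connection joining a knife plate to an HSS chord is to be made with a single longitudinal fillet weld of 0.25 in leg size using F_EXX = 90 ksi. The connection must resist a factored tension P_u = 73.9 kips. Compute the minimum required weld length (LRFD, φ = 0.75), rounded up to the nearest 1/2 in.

Throat t_e = 0.707 × 0.25 = 0.1767 in.
φr_n = 0.75 × 0.6 × 90 × 0.1767 = 7.158 kips/in.
L_req = P_u / φr_n = 73.9 / 7.158 = 10.32 in total.
Round up → use L = 10.5 in.

L = 10.5 in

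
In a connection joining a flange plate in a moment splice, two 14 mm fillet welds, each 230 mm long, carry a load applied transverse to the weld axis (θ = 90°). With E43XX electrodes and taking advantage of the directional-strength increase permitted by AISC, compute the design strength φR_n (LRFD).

φR_n ≈ 1320 kN

E43XX → F_EXX = 430 MPa.
t_e = 0.707 × 14 = 9.898 mm; A_we = 9.898 × 460 = 4553 mm².
Directional factor: 1.0 + 0.5 sin^1.5(90°) = 1.5.
F_nw = 0.6 × 430 × 1.5 = 387 MPa.
φR_n = 0.75 × 387 × 4553 × 10⁻³ = 1322 kN.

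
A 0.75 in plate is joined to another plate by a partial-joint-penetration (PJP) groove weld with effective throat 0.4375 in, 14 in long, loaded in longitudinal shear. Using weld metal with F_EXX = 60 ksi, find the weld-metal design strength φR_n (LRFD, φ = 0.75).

Effective throat (given) t_e = 0.4375 in.
A_we = 0.4375 × 14 = 6.125 in².
F_nw = 0.6 F_EXX = 36 ksi.
φR_n = 0.75 × 36 × 6.125 = 165.4 kip.

φR_n ≈ 165 kip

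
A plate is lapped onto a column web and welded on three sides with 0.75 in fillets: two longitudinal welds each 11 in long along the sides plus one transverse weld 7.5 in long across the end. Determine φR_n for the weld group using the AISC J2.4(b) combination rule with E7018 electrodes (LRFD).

E70XX → F_EXX = 70 ksi.
t_e = 0.707 × 0.75 = 0.5302 in.
R_nwl = 0.6 × 70 × 0.5302 × 22 = 490 kips (longitudinal, 2 welds).
R_nwt = 0.6 × 70 × 0.5302 × 7.5 = 167 kips (transverse, base value).
(i) R_nwl + R_nwt = 657 kips; (ii) 0.85 R_nwl + 1.5 R_nwt = 667 kips.
R_n = max = 667 kips [governs: (ii)]; φR_n = 500.3 kips.

φR_n ≈ 500 kips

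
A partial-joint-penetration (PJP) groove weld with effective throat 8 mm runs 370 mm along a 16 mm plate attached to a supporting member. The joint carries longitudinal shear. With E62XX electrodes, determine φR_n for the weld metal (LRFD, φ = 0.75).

φR_n ≈ 826 kN

E62XX → F_EXX = 620 MPa.
Effective throat (given) t_e = 8 mm.
A_we = 8 × 370 = 2960 mm².
F_nw = 0.6 F_EXX = 372 MPa.
φR_n = 0.75 × 372 × 2960 × 10⁻³ = 825.8 kN.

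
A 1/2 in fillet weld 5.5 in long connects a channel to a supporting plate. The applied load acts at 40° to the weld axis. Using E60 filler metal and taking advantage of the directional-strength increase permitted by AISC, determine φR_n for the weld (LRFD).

E60XX → F_EXX = 60 ksi.
t_e = 0.707 × 0.5 = 0.3535 in; A_we = 0.3535 × 5.5 = 1.944 in².
Directional factor: 1.0 + 0.5 sin^1.5(40°) = 1.258.
F_nw = 0.6 × 60 × 1.258 = 45.28 ksi.
φR_n = 0.75 × 45.28 × 1.944 = 66.02 kip.

φR_n ≈ 66 kip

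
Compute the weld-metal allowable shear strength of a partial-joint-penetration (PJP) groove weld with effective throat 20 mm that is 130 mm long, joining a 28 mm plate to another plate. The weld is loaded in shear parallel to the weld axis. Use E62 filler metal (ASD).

R_n/Ω ≈ 484 kN

E62XX → F_EXX = 620 MPa.
Effective throat (given) t_e = 20 mm.
A_we = 20 × 130 = 2600 mm².
F_nw = 0.6 F_EXX = 372 MPa.
R_n/Ω = (372 × 2600) / 2.0 × 10⁻³ = 483.6 kN.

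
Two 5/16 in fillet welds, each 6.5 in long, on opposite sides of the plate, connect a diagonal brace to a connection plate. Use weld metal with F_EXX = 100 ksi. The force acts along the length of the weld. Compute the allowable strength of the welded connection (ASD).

R_n/Ω ≈ 86.2 kip

Effective throat t_e = 0.707 × 0.3125 = 0.2209 in.
Total length L = 13 in; A_we = 0.2209 × 13 = 2.872 in².
F_nw = 0.6 F_EXX = 0.6 × 100 = 60 ksi.
R_n = 60 × 2.872 = 172.3 kip; R_n/Ω = 172.3/2.0 = 86.17 kip.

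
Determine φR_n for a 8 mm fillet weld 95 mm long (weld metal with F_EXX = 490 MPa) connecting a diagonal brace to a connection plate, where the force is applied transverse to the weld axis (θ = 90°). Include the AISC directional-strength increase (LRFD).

t_e = 0.707 × 8 = 5.656 mm; A_we = 5.656 × 95 = 537.3 mm².
Directional factor: 1.0 + 0.5 sin^1.5(90°) = 1.5.
F_nw = 0.6 × 490 × 1.5 = 441 MPa.
φR_n = 0.75 × 441 × 537.3 × 10⁻³ = 177.7 kN.

φR_n ≈ 178 kN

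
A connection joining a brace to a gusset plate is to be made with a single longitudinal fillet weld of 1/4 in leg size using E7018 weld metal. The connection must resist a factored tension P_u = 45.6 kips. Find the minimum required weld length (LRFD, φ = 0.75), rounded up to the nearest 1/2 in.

L = 8.5 in

E70XX → F_EXX = 70 ksi.
Throat t_e = 0.707 × 0.25 = 0.1767 in.
φr_n = 0.75 × 0.6 × 70 × 0.1767 = 5.568 kips/in.
L_req = P_u / φr_n = 45.6 / 5.568 = 8.19 in total.
Round up → use L = 8.5 in.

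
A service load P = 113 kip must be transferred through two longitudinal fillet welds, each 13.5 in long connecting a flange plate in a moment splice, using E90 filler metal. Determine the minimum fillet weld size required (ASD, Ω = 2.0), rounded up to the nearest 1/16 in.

E90XX → F_EXX = 90 ksi.
Total weld length L = 27 in.
Required throat t_e = P × Ω / (0.6 F_EXX × L) = 113 × 2.0 / (0.6 × 90 × 27) = 0.155 in.
Required leg w = t_e / 0.707 = 0.2192 in → use 1/4 in.

w = 1/4 in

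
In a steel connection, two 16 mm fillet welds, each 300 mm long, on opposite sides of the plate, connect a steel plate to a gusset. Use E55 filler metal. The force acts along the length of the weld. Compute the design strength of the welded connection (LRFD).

φR_n ≈ 1680 kN

E55XX → F_EXX = 550 MPa.
Effective throat t_e = 0.707 × 16 = 11.31 mm.
Total length L = 600 mm; A_we = 11.31 × 600 = 6787 mm².
F_nw = 0.6 F_EXX = 0.6 × 550 = 330 MPa.
φR_n = 0.75 × 330 × 6787 × 10⁻³ = 1680 kN.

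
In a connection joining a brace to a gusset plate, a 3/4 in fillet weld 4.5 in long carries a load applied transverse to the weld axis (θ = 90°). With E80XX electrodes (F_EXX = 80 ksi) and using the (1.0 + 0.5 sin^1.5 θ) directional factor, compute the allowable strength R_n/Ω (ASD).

R_n/Ω ≈ 85.9 kip

t_e = 0.707 × 0.75 = 0.5302 in; A_we = 0.5302 × 4.5 = 2.386 in².
Directional factor: 1.0 + 0.5 sin^1.5(90°) = 1.5.
F_nw = 0.6 × 80 × 1.5 = 72 ksi.
R_n/Ω = (72 × 2.386) / 2.0 = 85.9 kip.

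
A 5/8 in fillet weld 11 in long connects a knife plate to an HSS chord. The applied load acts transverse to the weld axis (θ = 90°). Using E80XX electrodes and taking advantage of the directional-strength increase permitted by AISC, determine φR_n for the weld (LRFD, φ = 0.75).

E80XX → F_EXX = 80 ksi.
t_e = 0.707 × 0.625 = 0.4419 in; A_we = 0.4419 × 11 = 4.861 in².
Directional factor: 1.0 + 0.5 sin^1.5(90°) = 1.5.
F_nw = 0.6 × 80 × 1.5 = 72 ksi.
φR_n = 0.75 × 72 × 4.861 = 262.5 kips.

φR_n ≈ 262 kips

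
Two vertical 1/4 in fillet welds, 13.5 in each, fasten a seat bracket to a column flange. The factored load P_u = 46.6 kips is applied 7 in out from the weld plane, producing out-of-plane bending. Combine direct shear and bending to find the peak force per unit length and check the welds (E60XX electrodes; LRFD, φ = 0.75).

f_max ≈ 5.64 kip/in; NOT adequate

E60XX → F_EXX = 60 ksi.
L_w = 2 × 13.5 = 27 in; section modulus (unit throat) S = 2 × L²/6 = 60.75 in².
Direct shear f_v = P/L_w = 46.6/27 = 1.726 kip/in.
Moment M = P × e = 46.6 × 7 = 326.2 kip·in; bending f_b = M/S = 5.37 kip/in.
f_max = √(f_v² + f_b²) = √(1.726² + 5.37²) = 5.64 kip/in.
φr_n = 0.75 × 0.6 × 60 × (0.707 × 0.25) = 4.772 kip/in → NOT adequate.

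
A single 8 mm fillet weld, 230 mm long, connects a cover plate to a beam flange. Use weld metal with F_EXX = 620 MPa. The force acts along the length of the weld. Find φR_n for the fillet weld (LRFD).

φR_n ≈ 363 kN

Effective throat t_e = 0.707 × 8 = 5.656 mm.
Total length L = 230 mm; A_we = 5.656 × 230 = 1301 mm².
F_nw = 0.6 F_EXX = 0.6 × 620 = 372 MPa.
φR_n = 0.75 × 372 × 1301 × 10⁻³ = 362.9 kN.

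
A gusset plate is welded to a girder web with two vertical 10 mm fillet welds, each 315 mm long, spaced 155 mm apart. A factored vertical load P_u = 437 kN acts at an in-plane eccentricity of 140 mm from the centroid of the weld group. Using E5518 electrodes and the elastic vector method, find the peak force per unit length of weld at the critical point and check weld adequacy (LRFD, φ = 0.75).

f_max ≈ 1620 N/mm; adequate

E55XX → F_EXX = 550 MPa.
Total weld length L_w = 630 mm. Treat welds as unit-width lines.
Polar moment about centroid: J = 2[d³/12 + d(b/2)²] = 2[315³/12 + 315×77.5²] = 8993000 mm³.
Direct shear f_v = P/L_w = 437×10³ / 630 = 693.7 N/mm (vertical).
Torsion M = P·e = 437×10³ × 140 = 61180000 N·mm.
Critical point at (x, y) = (77.5, 157.5) from centroid. f_tx = M·y/J = 1071 N/mm; f_ty = M·x/J = 527.2 N/mm.
Resultant f_max = √[f_tx² + (f_v + f_ty)²] = √[1071² + (693.7 + 527.2)²] = 1624 N/mm.
Capacity per unit length: φr_n = 0.75 × 0.6 × 550 × (0.707 × 10) = 1750 N/mm.
1624 ≤ 1750 → adequate.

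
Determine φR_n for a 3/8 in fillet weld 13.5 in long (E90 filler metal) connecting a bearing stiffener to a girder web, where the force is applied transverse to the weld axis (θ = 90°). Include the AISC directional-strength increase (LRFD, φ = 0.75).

E90XX → F_EXX = 90 ksi.
t_e = 0.707 × 0.375 = 0.2651 in; A_we = 0.2651 × 13.5 = 3.579 in².
Directional factor: 1.0 + 0.5 sin^1.5(90°) = 1.5.
F_nw = 0.6 × 90 × 1.5 = 81 ksi.
φR_n = 0.75 × 81 × 3.579 = 217.4 kip.

φR_n ≈ 217 kip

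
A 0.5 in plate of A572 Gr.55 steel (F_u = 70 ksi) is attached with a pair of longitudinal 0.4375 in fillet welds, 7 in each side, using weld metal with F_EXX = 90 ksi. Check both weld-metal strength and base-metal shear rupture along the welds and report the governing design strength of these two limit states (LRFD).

t_e = 0.707 × 0.4375 = 0.3093 in; L = 14 in.
Weld metal: φR_n = 0.75 × 0.6 × 90 × 0.3093 × 14 = 175.4 kips.
Base metal (shear rupture): φR_n = 0.75 × 0.6 × 70 × 0.5 × 14 = 220.5 kips.
Governing: weld metal.

φR_n ≈ 175 kips (weld metal governs)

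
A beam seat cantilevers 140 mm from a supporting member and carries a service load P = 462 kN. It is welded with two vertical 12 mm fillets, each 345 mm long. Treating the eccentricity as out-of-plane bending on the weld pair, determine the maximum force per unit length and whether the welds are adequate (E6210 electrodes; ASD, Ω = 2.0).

E62XX → F_EXX = 620 MPa.
L_w = 2 × 345 = 690 mm; section modulus (unit throat) S = 2 × L²/6 = 39680 mm².
Direct shear f_v = P/L_w = 462×10³/690 = 669.6 N/mm.
Moment M = P × e = 462×10³ × 140 = 64680000 N·mm; bending f_b = M/S = 1630 N/mm.
f_max = √(f_v² + f_b²) = √(669.6² + 1630²) = 1762 N/mm.
r_n/Ω = (1/2.0) × 0.6 × 620 × (0.707 × 12) = 1578 N/mm → NOT adequate.

f_max ≈ 1760 N/mm; NOT adequate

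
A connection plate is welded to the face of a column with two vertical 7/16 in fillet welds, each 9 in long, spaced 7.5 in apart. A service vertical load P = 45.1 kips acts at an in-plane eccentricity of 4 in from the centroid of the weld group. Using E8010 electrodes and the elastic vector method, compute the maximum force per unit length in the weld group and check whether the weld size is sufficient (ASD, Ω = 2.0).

f_max ≈ 4.83 kip/in; adequate

E80XX → F_EXX = 80 ksi.
Total weld length L_w = 18 in. Treat welds as unit-width lines.
Polar moment about centroid: J = 2[d³/12 + d(b/2)²] = 2[9³/12 + 9×3.75²] = 374.6 in³.
Direct shear f_v = P/L_w = 45.1 / 18 = 2.506 kip/in (vertical).
Torsion M = P·e = 45.1 × 4 = 180.4 kip·in.
Critical point at (x, y) = (3.75, 4.5) from centroid. f_tx = M·y/J = 2.167 kip/in; f_ty = M·x/J = 1.806 kip/in.
Resultant f_max = √[f_tx² + (f_v + f_ty)²] = √[2.167² + (2.506 + 1.806)²] = 4.825 kip/in.
Capacity per unit length: r_n/Ω = (1/2.0) × 0.6 × 80 × (0.707 × 0.4375) = 7.423 kip/in.
4.825 ≤ 7.423 → adequate.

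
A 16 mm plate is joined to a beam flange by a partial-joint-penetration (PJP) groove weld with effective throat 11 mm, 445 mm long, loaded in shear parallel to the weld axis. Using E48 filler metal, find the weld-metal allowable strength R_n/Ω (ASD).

E48XX → F_EXX = 480 MPa.
Effective throat (given) t_e = 11 mm.
A_we = 11 × 445 = 4895 mm².
F_nw = 0.6 F_EXX = 288 MPa.
R_n/Ω = (288 × 4895) / 2.0 × 10⁻³ = 704.9 kN.

R_n/Ω ≈ 705 kN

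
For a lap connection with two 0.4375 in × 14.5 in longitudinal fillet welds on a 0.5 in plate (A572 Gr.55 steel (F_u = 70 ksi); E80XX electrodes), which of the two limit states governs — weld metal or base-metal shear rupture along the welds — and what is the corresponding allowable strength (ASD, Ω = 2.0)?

E80XX → F_EXX = 80 ksi.
t_e = 0.707 × 0.4375 = 0.3093 in; L = 29 in.
Weld metal: R_n/Ω = (1/2.0) × 0.6 × 80 × 0.3093 × 29 = 215.3 kips.
Base metal (shear rupture): R_n/Ω = (1/2.0) × 0.6 × 70 × 0.5 × 29 = 304.5 kips.
Governing: weld metal.

R_n/Ω ≈ 215 kips (weld metal governs)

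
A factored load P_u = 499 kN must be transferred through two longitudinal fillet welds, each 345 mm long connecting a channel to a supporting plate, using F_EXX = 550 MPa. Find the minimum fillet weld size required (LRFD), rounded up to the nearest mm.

w = 5 mm

Total weld length L = 690 mm.
Required throat t_e = P_u / (φ × 0.6 F_EXX × L) = 499 / (0.75 × 0.6 × 550 × 690 × 10⁻³) = 2.922 mm.
Required leg w = t_e / 0.707 = 4.133 mm → use 5 mm.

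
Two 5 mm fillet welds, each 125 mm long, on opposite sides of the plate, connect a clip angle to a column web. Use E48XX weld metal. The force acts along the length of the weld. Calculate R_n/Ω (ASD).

E48XX → F_EXX = 480 MPa.
Effective throat t_e = 0.707 × 5 = 3.535 mm.
Total length L = 250 mm; A_we = 3.535 × 250 = 883.7 mm².
F_nw = 0.6 F_EXX = 0.6 × 480 = 288 MPa.
R_n = 288 × 883.7 × 10⁻³ = 254.5 kN; R_n/Ω = 254.5/2.0 = 127.3 kN.

R_n/Ω ≈ 127 kN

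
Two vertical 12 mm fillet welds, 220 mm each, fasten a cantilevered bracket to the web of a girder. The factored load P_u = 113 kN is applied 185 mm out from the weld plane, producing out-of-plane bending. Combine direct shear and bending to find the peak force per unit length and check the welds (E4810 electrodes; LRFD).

f_max ≈ 1320 N/mm; adequate

E48XX → F_EXX = 480 MPa.
L_w = 2 × 220 = 440 mm; section modulus (unit throat) S = 2 × L²/6 = 16130 mm².
Direct shear f_v = P/L_w = 113×10³/440 = 256.8 N/mm.
Moment M = P × e = 113×10³ × 185 = 20905000 N·mm; bending f_b = M/S = 1296 N/mm.
f_max = √(f_v² + f_b²) = √(256.8² + 1296²) = 1321 N/mm.
φr_n = 0.75 × 0.6 × 480 × (0.707 × 12) = 1833 N/mm → adequate.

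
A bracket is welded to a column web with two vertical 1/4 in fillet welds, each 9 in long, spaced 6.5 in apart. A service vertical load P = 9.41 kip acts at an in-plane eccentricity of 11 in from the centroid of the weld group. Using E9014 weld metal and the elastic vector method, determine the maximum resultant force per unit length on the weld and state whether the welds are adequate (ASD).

E90XX → F_EXX = 90 ksi.
Total weld length L_w = 18 in. Treat welds as unit-width lines.
Polar moment about centroid: J = 2[d³/12 + d(b/2)²] = 2[9³/12 + 9×3.25²] = 311.6 in³.
Direct shear f_v = P/L_w = 9.41 / 18 = 0.5228 kip/in (vertical).
Torsion M = P·e = 9.41 × 11 = 103.51 kip·in.
Critical point at (x, y) = (3.25, 4.5) from centroid. f_tx = M·y/J = 1.495 kip/in; f_ty = M·x/J = 1.08 kip/in.
Resultant f_max = √[f_tx² + (f_v + f_ty)²] = √[1.495² + (0.5228 + 1.08)²] = 2.191 kip/in.
Capacity per unit length: r_n/Ω = (1/2.0) × 0.6 × 90 × (0.707 × 0.25) = 4.772 kip/in.
2.191 ≤ 4.772 → adequate.

f_max ≈ 2.19 kip/in; adequate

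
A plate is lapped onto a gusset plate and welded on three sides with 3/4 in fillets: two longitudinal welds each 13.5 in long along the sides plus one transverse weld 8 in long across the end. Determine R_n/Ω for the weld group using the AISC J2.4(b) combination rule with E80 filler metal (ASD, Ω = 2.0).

E80XX → F_EXX = 80 ksi.
t_e = 0.707 × 0.75 = 0.5302 in.
R_nwl = 0.6 × 80 × 0.5302 × 27 = 687.2 kip (longitudinal, 2 welds).
R_nwt = 0.6 × 80 × 0.5302 × 8 = 203.6 kip (transverse, base value).
(i) R_nwl + R_nwt = 890.8 kip; (ii) 0.85 R_nwl + 1.5 R_nwt = 889.5 kip.
R_n = max = 890.8 kip [governs: (i)]; R_n/Ω = 445.4 kip.

R_n/Ω ≈ 445 kip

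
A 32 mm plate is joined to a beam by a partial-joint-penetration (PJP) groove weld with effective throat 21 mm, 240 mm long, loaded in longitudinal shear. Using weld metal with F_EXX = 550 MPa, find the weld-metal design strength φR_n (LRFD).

Effective throat (given) t_e = 21 mm.
A_we = 21 × 240 = 5040 mm².
F_nw = 0.6 F_EXX = 330 MPa.
φR_n = 0.75 × 330 × 5040 × 10⁻³ = 1247 kN.

φR_n ≈ 1250 kN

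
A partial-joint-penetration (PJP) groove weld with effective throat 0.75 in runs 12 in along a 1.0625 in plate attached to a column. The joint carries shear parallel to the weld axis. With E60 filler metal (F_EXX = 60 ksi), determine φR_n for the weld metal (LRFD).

Effective throat (given) t_e = 0.75 in.
A_we = 0.75 × 12 = 9 in².
F_nw = 0.6 F_EXX = 36 ksi.
φR_n = 0.75 × 36 × 9 = 243 kip.

φR_n ≈ 243 kip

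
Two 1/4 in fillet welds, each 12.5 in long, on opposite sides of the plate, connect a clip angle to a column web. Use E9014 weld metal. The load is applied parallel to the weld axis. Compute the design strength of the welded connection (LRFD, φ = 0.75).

E90XX → F_EXX = 90 ksi.
Effective throat t_e = 0.707 × 0.25 = 0.1767 in.
Total length L = 25 in; A_we = 0.1767 × 25 = 4.419 in².
F_nw = 0.6 F_EXX = 0.6 × 90 = 54 ksi.
φR_n = 0.75 × 54 × 4.419 = 179 kip.

φR_n ≈ 179 kip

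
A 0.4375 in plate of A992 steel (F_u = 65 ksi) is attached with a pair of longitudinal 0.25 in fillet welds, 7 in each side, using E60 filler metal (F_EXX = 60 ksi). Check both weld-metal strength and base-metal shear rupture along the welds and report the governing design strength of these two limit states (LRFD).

t_e = 0.707 × 0.25 = 0.1767 in; L = 14 in.
Weld metal: φR_n = 0.75 × 0.6 × 60 × 0.1767 × 14 = 66.81 kips.
Base metal (shear rupture): φR_n = 0.75 × 0.6 × 65 × 0.4375 × 14 = 179.2 kips.
Governing: weld metal.

φR_n ≈ 66.8 kips (weld metal governs)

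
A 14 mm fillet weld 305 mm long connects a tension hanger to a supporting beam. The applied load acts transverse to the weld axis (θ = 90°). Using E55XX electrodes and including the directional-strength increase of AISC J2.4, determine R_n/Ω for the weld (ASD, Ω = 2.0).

R_n/Ω ≈ 747 kN

E55XX → F_EXX = 550 MPa.
t_e = 0.707 × 14 = 9.898 mm; A_we = 9.898 × 305 = 3019 mm².
Directional factor: 1.0 + 0.5 sin^1.5(90°) = 1.5.
F_nw = 0.6 × 550 × 1.5 = 495 MPa.
R_n/Ω = (495 × 3019) / 2.0 × 10⁻³ = 747.2 kN.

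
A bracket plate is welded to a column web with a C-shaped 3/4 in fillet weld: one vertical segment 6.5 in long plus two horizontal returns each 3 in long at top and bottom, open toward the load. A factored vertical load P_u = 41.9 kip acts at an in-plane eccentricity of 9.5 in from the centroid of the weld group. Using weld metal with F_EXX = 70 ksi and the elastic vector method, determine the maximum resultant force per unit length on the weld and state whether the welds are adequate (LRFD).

f_max ≈ 18.3 kip/in; NOT adequate

Total weld length L_w = 12.5 in. Treat welds as unit-width lines.
Centroid: x̄ = 2×3×1.5 / 12.5 = 0.72 in from the vertical weld.
Polar moment about centroid: J = I_x + I_y = [6.5³/12 + 2×3×3.25²] + [6.5×0.72² + 2(3³/12 + 3×0.78²)] = 97.78 in³.
Direct shear f_v = P/L_w = 41.9 / 12.5 = 3.352 kip/in (vertical).
Torsion M = P·e = 41.9 × 9.5 = 398.05 kip·in.
Critical point at (x, y) = (2.28, 3.25) from centroid. f_tx = M·y/J = 13.23 kip/in; f_ty = M·x/J = 9.282 kip/in.
Resultant f_max = √[f_tx² + (f_v + f_ty)²] = √[13.23² + (3.352 + 9.282)²] = 18.29 kip/in.
Capacity per unit length: φr_n = 0.75 × 0.6 × 70 × (0.707 × 0.75) = 16.7 kip/in.
18.29 > 16.7 → NOT adequate.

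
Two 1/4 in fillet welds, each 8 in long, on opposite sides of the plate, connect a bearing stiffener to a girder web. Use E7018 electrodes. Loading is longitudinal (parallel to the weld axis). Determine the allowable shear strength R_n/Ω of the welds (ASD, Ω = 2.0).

R_n/Ω ≈ 59.4 kips

E70XX → F_EXX = 70 ksi.
Effective throat t_e = 0.707 × 0.25 = 0.1767 in.
Total length L = 16 in; A_we = 0.1767 × 16 = 2.828 in².
F_nw = 0.6 F_EXX = 0.6 × 70 = 42 ksi.
R_n = 42 × 2.828 = 118.8 kips; R_n/Ω = 118.8/2.0 = 59.39 kips.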